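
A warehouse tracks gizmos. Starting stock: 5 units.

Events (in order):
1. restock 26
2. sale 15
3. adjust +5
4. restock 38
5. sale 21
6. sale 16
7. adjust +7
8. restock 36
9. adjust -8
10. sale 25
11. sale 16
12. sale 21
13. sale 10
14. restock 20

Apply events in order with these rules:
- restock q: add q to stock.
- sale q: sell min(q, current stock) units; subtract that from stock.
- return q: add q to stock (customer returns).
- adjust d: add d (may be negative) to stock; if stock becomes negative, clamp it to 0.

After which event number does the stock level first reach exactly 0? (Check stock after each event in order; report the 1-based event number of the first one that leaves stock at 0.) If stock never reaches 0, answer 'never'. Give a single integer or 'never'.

Processing events:
Start: stock = 5
  Event 1 (restock 26): 5 + 26 = 31
  Event 2 (sale 15): sell min(15,31)=15. stock: 31 - 15 = 16. total_sold = 15
  Event 3 (adjust +5): 16 + 5 = 21
  Event 4 (restock 38): 21 + 38 = 59
  Event 5 (sale 21): sell min(21,59)=21. stock: 59 - 21 = 38. total_sold = 36
  Event 6 (sale 16): sell min(16,38)=16. stock: 38 - 16 = 22. total_sold = 52
  Event 7 (adjust +7): 22 + 7 = 29
  Event 8 (restock 36): 29 + 36 = 65
  Event 9 (adjust -8): 65 + -8 = 57
  Event 10 (sale 25): sell min(25,57)=25. stock: 57 - 25 = 32. total_sold = 77
  Event 11 (sale 16): sell min(16,32)=16. stock: 32 - 16 = 16. total_sold = 93
  Event 12 (sale 21): sell min(21,16)=16. stock: 16 - 16 = 0. total_sold = 109
  Event 13 (sale 10): sell min(10,0)=0. stock: 0 - 0 = 0. total_sold = 109
  Event 14 (restock 20): 0 + 20 = 20
Final: stock = 20, total_sold = 109

First zero at event 12.

Answer: 12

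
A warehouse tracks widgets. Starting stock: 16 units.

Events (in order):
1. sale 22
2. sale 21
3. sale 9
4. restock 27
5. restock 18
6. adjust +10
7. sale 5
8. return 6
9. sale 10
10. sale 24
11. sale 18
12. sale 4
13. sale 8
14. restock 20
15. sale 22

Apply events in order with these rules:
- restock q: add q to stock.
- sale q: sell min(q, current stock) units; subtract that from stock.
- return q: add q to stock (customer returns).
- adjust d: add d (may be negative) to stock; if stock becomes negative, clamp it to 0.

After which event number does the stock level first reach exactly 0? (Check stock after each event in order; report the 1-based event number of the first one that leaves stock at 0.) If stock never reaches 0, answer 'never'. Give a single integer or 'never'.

Processing events:
Start: stock = 16
  Event 1 (sale 22): sell min(22,16)=16. stock: 16 - 16 = 0. total_sold = 16
  Event 2 (sale 21): sell min(21,0)=0. stock: 0 - 0 = 0. total_sold = 16
  Event 3 (sale 9): sell min(9,0)=0. stock: 0 - 0 = 0. total_sold = 16
  Event 4 (restock 27): 0 + 27 = 27
  Event 5 (restock 18): 27 + 18 = 45
  Event 6 (adjust +10): 45 + 10 = 55
  Event 7 (sale 5): sell min(5,55)=5. stock: 55 - 5 = 50. total_sold = 21
  Event 8 (return 6): 50 + 6 = 56
  Event 9 (sale 10): sell min(10,56)=10. stock: 56 - 10 = 46. total_sold = 31
  Event 10 (sale 24): sell min(24,46)=24. stock: 46 - 24 = 22. total_sold = 55
  Event 11 (sale 18): sell min(18,22)=18. stock: 22 - 18 = 4. total_sold = 73
  Event 12 (sale 4): sell min(4,4)=4. stock: 4 - 4 = 0. total_sold = 77
  Event 13 (sale 8): sell min(8,0)=0. stock: 0 - 0 = 0. total_sold = 77
  Event 14 (restock 20): 0 + 20 = 20
  Event 15 (sale 22): sell min(22,20)=20. stock: 20 - 20 = 0. total_sold = 97
Final: stock = 0, total_sold = 97

First zero at event 1.

Answer: 1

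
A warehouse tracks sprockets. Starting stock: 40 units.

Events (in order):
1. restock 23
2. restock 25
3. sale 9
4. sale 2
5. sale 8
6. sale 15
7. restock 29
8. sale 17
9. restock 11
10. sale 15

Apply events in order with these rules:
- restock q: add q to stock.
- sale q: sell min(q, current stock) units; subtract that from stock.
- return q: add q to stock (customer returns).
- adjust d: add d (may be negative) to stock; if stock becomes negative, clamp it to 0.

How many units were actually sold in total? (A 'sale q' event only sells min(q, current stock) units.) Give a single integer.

Processing events:
Start: stock = 40
  Event 1 (restock 23): 40 + 23 = 63
  Event 2 (restock 25): 63 + 25 = 88
  Event 3 (sale 9): sell min(9,88)=9. stock: 88 - 9 = 79. total_sold = 9
  Event 4 (sale 2): sell min(2,79)=2. stock: 79 - 2 = 77. total_sold = 11
  Event 5 (sale 8): sell min(8,77)=8. stock: 77 - 8 = 69. total_sold = 19
  Event 6 (sale 15): sell min(15,69)=15. stock: 69 - 15 = 54. total_sold = 34
  Event 7 (restock 29): 54 + 29 = 83
  Event 8 (sale 17): sell min(17,83)=17. stock: 83 - 17 = 66. total_sold = 51
  Event 9 (restock 11): 66 + 11 = 77
  Event 10 (sale 15): sell min(15,77)=15. stock: 77 - 15 = 62. total_sold = 66
Final: stock = 62, total_sold = 66

Answer: 66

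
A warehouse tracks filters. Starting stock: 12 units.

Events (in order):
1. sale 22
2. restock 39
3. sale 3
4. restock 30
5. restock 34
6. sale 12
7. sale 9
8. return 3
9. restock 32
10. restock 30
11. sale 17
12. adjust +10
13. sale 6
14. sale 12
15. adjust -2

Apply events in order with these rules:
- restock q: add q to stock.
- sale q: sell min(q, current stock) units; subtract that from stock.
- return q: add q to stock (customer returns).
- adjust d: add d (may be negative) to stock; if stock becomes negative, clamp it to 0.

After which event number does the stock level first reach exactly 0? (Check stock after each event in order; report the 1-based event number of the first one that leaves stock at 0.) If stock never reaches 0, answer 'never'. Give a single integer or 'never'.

Processing events:
Start: stock = 12
  Event 1 (sale 22): sell min(22,12)=12. stock: 12 - 12 = 0. total_sold = 12
  Event 2 (restock 39): 0 + 39 = 39
  Event 3 (sale 3): sell min(3,39)=3. stock: 39 - 3 = 36. total_sold = 15
  Event 4 (restock 30): 36 + 30 = 66
  Event 5 (restock 34): 66 + 34 = 100
  Event 6 (sale 12): sell min(12,100)=12. stock: 100 - 12 = 88. total_sold = 27
  Event 7 (sale 9): sell min(9,88)=9. stock: 88 - 9 = 79. total_sold = 36
  Event 8 (return 3): 79 + 3 = 82
  Event 9 (restock 32): 82 + 32 = 114
  Event 10 (restock 30): 114 + 30 = 144
  Event 11 (sale 17): sell min(17,144)=17. stock: 144 - 17 = 127. total_sold = 53
  Event 12 (adjust +10): 127 + 10 = 137
  Event 13 (sale 6): sell min(6,137)=6. stock: 137 - 6 = 131. total_sold = 59
  Event 14 (sale 12): sell min(12,131)=12. stock: 131 - 12 = 119. total_sold = 71
  Event 15 (adjust -2): 119 + -2 = 117
Final: stock = 117, total_sold = 71

First zero at event 1.

Answer: 1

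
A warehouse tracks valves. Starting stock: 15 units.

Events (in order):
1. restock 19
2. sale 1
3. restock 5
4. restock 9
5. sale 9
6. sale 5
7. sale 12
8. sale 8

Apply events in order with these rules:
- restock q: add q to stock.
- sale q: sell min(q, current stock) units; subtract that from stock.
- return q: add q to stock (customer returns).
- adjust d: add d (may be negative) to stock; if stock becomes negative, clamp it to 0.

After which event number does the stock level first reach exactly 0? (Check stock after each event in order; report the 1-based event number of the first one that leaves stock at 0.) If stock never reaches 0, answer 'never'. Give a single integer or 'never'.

Processing events:
Start: stock = 15
  Event 1 (restock 19): 15 + 19 = 34
  Event 2 (sale 1): sell min(1,34)=1. stock: 34 - 1 = 33. total_sold = 1
  Event 3 (restock 5): 33 + 5 = 38
  Event 4 (restock 9): 38 + 9 = 47
  Event 5 (sale 9): sell min(9,47)=9. stock: 47 - 9 = 38. total_sold = 10
  Event 6 (sale 5): sell min(5,38)=5. stock: 38 - 5 = 33. total_sold = 15
  Event 7 (sale 12): sell min(12,33)=12. stock: 33 - 12 = 21. total_sold = 27
  Event 8 (sale 8): sell min(8,21)=8. stock: 21 - 8 = 13. total_sold = 35
Final: stock = 13, total_sold = 35

Stock never reaches 0.

Answer: never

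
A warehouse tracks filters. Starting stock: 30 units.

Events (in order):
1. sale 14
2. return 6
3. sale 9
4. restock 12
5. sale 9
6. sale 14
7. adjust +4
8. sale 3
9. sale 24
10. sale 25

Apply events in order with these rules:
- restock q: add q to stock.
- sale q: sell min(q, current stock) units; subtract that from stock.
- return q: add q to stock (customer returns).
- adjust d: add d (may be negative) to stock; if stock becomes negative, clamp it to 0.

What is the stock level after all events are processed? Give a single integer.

Processing events:
Start: stock = 30
  Event 1 (sale 14): sell min(14,30)=14. stock: 30 - 14 = 16. total_sold = 14
  Event 2 (return 6): 16 + 6 = 22
  Event 3 (sale 9): sell min(9,22)=9. stock: 22 - 9 = 13. total_sold = 23
  Event 4 (restock 12): 13 + 12 = 25
  Event 5 (sale 9): sell min(9,25)=9. stock: 25 - 9 = 16. total_sold = 32
  Event 6 (sale 14): sell min(14,16)=14. stock: 16 - 14 = 2. total_sold = 46
  Event 7 (adjust +4): 2 + 4 = 6
  Event 8 (sale 3): sell min(3,6)=3. stock: 6 - 3 = 3. total_sold = 49
  Event 9 (sale 24): sell min(24,3)=3. stock: 3 - 3 = 0. total_sold = 52
  Event 10 (sale 25): sell min(25,0)=0. stock: 0 - 0 = 0. total_sold = 52
Final: stock = 0, total_sold = 52

Answer: 0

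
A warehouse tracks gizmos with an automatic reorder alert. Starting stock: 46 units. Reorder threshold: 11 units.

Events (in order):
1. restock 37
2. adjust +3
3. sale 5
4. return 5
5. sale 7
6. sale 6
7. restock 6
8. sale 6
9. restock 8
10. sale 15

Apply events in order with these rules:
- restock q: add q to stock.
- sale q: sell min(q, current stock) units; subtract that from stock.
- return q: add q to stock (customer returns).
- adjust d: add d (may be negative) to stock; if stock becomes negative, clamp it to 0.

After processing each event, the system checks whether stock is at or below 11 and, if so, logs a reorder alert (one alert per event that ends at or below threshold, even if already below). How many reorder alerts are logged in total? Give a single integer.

Answer: 0

Derivation:
Processing events:
Start: stock = 46
  Event 1 (restock 37): 46 + 37 = 83
  Event 2 (adjust +3): 83 + 3 = 86
  Event 3 (sale 5): sell min(5,86)=5. stock: 86 - 5 = 81. total_sold = 5
  Event 4 (return 5): 81 + 5 = 86
  Event 5 (sale 7): sell min(7,86)=7. stock: 86 - 7 = 79. total_sold = 12
  Event 6 (sale 6): sell min(6,79)=6. stock: 79 - 6 = 73. total_sold = 18
  Event 7 (restock 6): 73 + 6 = 79
  Event 8 (sale 6): sell min(6,79)=6. stock: 79 - 6 = 73. total_sold = 24
  Event 9 (restock 8): 73 + 8 = 81
  Event 10 (sale 15): sell min(15,81)=15. stock: 81 - 15 = 66. total_sold = 39
Final: stock = 66, total_sold = 39

Checking against threshold 11:
  After event 1: stock=83 > 11
  After event 2: stock=86 > 11
  After event 3: stock=81 > 11
  After event 4: stock=86 > 11
  After event 5: stock=79 > 11
  After event 6: stock=73 > 11
  After event 7: stock=79 > 11
  After event 8: stock=73 > 11
  After event 9: stock=81 > 11
  After event 10: stock=66 > 11
Alert events: []. Count = 0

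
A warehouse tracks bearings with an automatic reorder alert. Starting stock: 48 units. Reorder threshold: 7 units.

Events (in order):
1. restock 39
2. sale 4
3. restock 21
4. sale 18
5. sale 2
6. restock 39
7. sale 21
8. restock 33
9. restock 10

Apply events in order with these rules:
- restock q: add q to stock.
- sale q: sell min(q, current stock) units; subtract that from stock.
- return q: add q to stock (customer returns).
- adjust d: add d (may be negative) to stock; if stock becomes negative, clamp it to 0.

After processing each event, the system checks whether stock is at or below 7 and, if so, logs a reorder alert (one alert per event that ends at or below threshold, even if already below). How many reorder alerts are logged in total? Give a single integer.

Answer: 0

Derivation:
Processing events:
Start: stock = 48
  Event 1 (restock 39): 48 + 39 = 87
  Event 2 (sale 4): sell min(4,87)=4. stock: 87 - 4 = 83. total_sold = 4
  Event 3 (restock 21): 83 + 21 = 104
  Event 4 (sale 18): sell min(18,104)=18. stock: 104 - 18 = 86. total_sold = 22
  Event 5 (sale 2): sell min(2,86)=2. stock: 86 - 2 = 84. total_sold = 24
  Event 6 (restock 39): 84 + 39 = 123
  Event 7 (sale 21): sell min(21,123)=21. stock: 123 - 21 = 102. total_sold = 45
  Event 8 (restock 33): 102 + 33 = 135
  Event 9 (restock 10): 135 + 10 = 145
Final: stock = 145, total_sold = 45

Checking against threshold 7:
  After event 1: stock=87 > 7
  After event 2: stock=83 > 7
  After event 3: stock=104 > 7
  After event 4: stock=86 > 7
  After event 5: stock=84 > 7
  After event 6: stock=123 > 7
  After event 7: stock=102 > 7
  After event 8: stock=135 > 7
  After event 9: stock=145 > 7
Alert events: []. Count = 0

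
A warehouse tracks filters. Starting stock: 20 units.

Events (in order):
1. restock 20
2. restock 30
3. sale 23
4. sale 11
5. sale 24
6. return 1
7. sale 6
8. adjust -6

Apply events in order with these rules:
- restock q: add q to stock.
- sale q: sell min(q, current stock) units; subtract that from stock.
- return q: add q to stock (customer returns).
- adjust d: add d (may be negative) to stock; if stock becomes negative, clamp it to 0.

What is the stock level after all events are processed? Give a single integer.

Answer: 1

Derivation:
Processing events:
Start: stock = 20
  Event 1 (restock 20): 20 + 20 = 40
  Event 2 (restock 30): 40 + 30 = 70
  Event 3 (sale 23): sell min(23,70)=23. stock: 70 - 23 = 47. total_sold = 23
  Event 4 (sale 11): sell min(11,47)=11. stock: 47 - 11 = 36. total_sold = 34
  Event 5 (sale 24): sell min(24,36)=24. stock: 36 - 24 = 12. total_sold = 58
  Event 6 (return 1): 12 + 1 = 13
  Event 7 (sale 6): sell min(6,13)=6. stock: 13 - 6 = 7. total_sold = 64
  Event 8 (adjust -6): 7 + -6 = 1
Final: stock = 1, total_sold = 64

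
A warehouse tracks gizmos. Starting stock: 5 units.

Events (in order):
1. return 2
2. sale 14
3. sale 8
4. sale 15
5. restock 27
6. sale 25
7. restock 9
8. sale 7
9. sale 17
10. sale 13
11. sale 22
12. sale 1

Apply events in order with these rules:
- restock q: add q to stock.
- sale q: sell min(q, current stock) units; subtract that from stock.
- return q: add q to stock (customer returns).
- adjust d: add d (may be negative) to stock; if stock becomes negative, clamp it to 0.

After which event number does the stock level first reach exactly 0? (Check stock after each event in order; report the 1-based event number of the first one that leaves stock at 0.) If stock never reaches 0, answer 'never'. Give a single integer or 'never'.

Processing events:
Start: stock = 5
  Event 1 (return 2): 5 + 2 = 7
  Event 2 (sale 14): sell min(14,7)=7. stock: 7 - 7 = 0. total_sold = 7
  Event 3 (sale 8): sell min(8,0)=0. stock: 0 - 0 = 0. total_sold = 7
  Event 4 (sale 15): sell min(15,0)=0. stock: 0 - 0 = 0. total_sold = 7
  Event 5 (restock 27): 0 + 27 = 27
  Event 6 (sale 25): sell min(25,27)=25. stock: 27 - 25 = 2. total_sold = 32
  Event 7 (restock 9): 2 + 9 = 11
  Event 8 (sale 7): sell min(7,11)=7. stock: 11 - 7 = 4. total_sold = 39
  Event 9 (sale 17): sell min(17,4)=4. stock: 4 - 4 = 0. total_sold = 43
  Event 10 (sale 13): sell min(13,0)=0. stock: 0 - 0 = 0. total_sold = 43
  Event 11 (sale 22): sell min(22,0)=0. stock: 0 - 0 = 0. total_sold = 43
  Event 12 (sale 1): sell min(1,0)=0. stock: 0 - 0 = 0. total_sold = 43
Final: stock = 0, total_sold = 43

First zero at event 2.

Answer: 2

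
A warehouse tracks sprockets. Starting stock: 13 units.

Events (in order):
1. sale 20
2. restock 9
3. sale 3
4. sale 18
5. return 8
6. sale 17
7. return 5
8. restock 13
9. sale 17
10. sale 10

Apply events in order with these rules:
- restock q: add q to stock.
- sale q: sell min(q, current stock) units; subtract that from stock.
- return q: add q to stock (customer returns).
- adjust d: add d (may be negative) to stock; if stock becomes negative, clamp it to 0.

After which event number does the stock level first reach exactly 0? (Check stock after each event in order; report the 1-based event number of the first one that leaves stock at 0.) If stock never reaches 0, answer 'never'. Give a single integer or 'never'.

Answer: 1

Derivation:
Processing events:
Start: stock = 13
  Event 1 (sale 20): sell min(20,13)=13. stock: 13 - 13 = 0. total_sold = 13
  Event 2 (restock 9): 0 + 9 = 9
  Event 3 (sale 3): sell min(3,9)=3. stock: 9 - 3 = 6. total_sold = 16
  Event 4 (sale 18): sell min(18,6)=6. stock: 6 - 6 = 0. total_sold = 22
  Event 5 (return 8): 0 + 8 = 8
  Event 6 (sale 17): sell min(17,8)=8. stock: 8 - 8 = 0. total_sold = 30
  Event 7 (return 5): 0 + 5 = 5
  Event 8 (restock 13): 5 + 13 = 18
  Event 9 (sale 17): sell min(17,18)=17. stock: 18 - 17 = 1. total_sold = 47
  Event 10 (sale 10): sell min(10,1)=1. stock: 1 - 1 = 0. total_sold = 48
Final: stock = 0, total_sold = 48

First zero at event 1.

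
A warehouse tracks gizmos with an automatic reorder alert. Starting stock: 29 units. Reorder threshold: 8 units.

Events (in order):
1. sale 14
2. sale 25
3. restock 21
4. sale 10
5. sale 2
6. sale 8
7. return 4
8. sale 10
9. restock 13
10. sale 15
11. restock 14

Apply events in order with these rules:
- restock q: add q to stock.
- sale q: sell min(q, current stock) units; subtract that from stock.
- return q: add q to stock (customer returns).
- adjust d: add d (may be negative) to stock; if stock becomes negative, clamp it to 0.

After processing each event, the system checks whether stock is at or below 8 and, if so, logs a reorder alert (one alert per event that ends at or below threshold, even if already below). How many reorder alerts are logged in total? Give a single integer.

Processing events:
Start: stock = 29
  Event 1 (sale 14): sell min(14,29)=14. stock: 29 - 14 = 15. total_sold = 14
  Event 2 (sale 25): sell min(25,15)=15. stock: 15 - 15 = 0. total_sold = 29
  Event 3 (restock 21): 0 + 21 = 21
  Event 4 (sale 10): sell min(10,21)=10. stock: 21 - 10 = 11. total_sold = 39
  Event 5 (sale 2): sell min(2,11)=2. stock: 11 - 2 = 9. total_sold = 41
  Event 6 (sale 8): sell min(8,9)=8. stock: 9 - 8 = 1. total_sold = 49
  Event 7 (return 4): 1 + 4 = 5
  Event 8 (sale 10): sell min(10,5)=5. stock: 5 - 5 = 0. total_sold = 54
  Event 9 (restock 13): 0 + 13 = 13
  Event 10 (sale 15): sell min(15,13)=13. stock: 13 - 13 = 0. total_sold = 67
  Event 11 (restock 14): 0 + 14 = 14
Final: stock = 14, total_sold = 67

Checking against threshold 8:
  After event 1: stock=15 > 8
  After event 2: stock=0 <= 8 -> ALERT
  After event 3: stock=21 > 8
  After event 4: stock=11 > 8
  After event 5: stock=9 > 8
  After event 6: stock=1 <= 8 -> ALERT
  After event 7: stock=5 <= 8 -> ALERT
  After event 8: stock=0 <= 8 -> ALERT
  After event 9: stock=13 > 8
  After event 10: stock=0 <= 8 -> ALERT
  After event 11: stock=14 > 8
Alert events: [2, 6, 7, 8, 10]. Count = 5

Answer: 5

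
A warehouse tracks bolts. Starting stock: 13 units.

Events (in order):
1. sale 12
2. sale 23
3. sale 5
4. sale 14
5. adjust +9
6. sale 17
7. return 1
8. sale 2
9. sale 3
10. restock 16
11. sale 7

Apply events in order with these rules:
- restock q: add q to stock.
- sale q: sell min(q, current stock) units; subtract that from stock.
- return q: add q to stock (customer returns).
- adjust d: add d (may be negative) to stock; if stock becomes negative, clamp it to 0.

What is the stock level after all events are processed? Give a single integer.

Processing events:
Start: stock = 13
  Event 1 (sale 12): sell min(12,13)=12. stock: 13 - 12 = 1. total_sold = 12
  Event 2 (sale 23): sell min(23,1)=1. stock: 1 - 1 = 0. total_sold = 13
  Event 3 (sale 5): sell min(5,0)=0. stock: 0 - 0 = 0. total_sold = 13
  Event 4 (sale 14): sell min(14,0)=0. stock: 0 - 0 = 0. total_sold = 13
  Event 5 (adjust +9): 0 + 9 = 9
  Event 6 (sale 17): sell min(17,9)=9. stock: 9 - 9 = 0. total_sold = 22
  Event 7 (return 1): 0 + 1 = 1
  Event 8 (sale 2): sell min(2,1)=1. stock: 1 - 1 = 0. total_sold = 23
  Event 9 (sale 3): sell min(3,0)=0. stock: 0 - 0 = 0. total_sold = 23
  Event 10 (restock 16): 0 + 16 = 16
  Event 11 (sale 7): sell min(7,16)=7. stock: 16 - 7 = 9. total_sold = 30
Final: stock = 9, total_sold = 30

Answer: 9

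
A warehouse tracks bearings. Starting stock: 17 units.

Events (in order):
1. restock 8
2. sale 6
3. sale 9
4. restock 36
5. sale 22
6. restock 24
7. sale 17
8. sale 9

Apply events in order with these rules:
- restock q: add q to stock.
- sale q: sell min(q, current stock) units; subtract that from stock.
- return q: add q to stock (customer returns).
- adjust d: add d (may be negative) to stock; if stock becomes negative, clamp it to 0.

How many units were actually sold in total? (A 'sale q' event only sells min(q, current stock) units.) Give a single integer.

Processing events:
Start: stock = 17
  Event 1 (restock 8): 17 + 8 = 25
  Event 2 (sale 6): sell min(6,25)=6. stock: 25 - 6 = 19. total_sold = 6
  Event 3 (sale 9): sell min(9,19)=9. stock: 19 - 9 = 10. total_sold = 15
  Event 4 (restock 36): 10 + 36 = 46
  Event 5 (sale 22): sell min(22,46)=22. stock: 46 - 22 = 24. total_sold = 37
  Event 6 (restock 24): 24 + 24 = 48
  Event 7 (sale 17): sell min(17,48)=17. stock: 48 - 17 = 31. total_sold = 54
  Event 8 (sale 9): sell min(9,31)=9. stock: 31 - 9 = 22. total_sold = 63
Final: stock = 22, total_sold = 63

Answer: 63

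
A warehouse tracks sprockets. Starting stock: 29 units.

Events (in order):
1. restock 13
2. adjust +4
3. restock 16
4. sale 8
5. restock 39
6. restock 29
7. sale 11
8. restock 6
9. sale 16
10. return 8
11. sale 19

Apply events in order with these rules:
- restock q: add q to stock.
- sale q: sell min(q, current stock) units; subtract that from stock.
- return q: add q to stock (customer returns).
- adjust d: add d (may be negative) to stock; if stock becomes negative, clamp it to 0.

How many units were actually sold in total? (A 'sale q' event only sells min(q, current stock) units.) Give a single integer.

Processing events:
Start: stock = 29
  Event 1 (restock 13): 29 + 13 = 42
  Event 2 (adjust +4): 42 + 4 = 46
  Event 3 (restock 16): 46 + 16 = 62
  Event 4 (sale 8): sell min(8,62)=8. stock: 62 - 8 = 54. total_sold = 8
  Event 5 (restock 39): 54 + 39 = 93
  Event 6 (restock 29): 93 + 29 = 122
  Event 7 (sale 11): sell min(11,122)=11. stock: 122 - 11 = 111. total_sold = 19
  Event 8 (restock 6): 111 + 6 = 117
  Event 9 (sale 16): sell min(16,117)=16. stock: 117 - 16 = 101. total_sold = 35
  Event 10 (return 8): 101 + 8 = 109
  Event 11 (sale 19): sell min(19,109)=19. stock: 109 - 19 = 90. total_sold = 54
Final: stock = 90, total_sold = 54

Answer: 54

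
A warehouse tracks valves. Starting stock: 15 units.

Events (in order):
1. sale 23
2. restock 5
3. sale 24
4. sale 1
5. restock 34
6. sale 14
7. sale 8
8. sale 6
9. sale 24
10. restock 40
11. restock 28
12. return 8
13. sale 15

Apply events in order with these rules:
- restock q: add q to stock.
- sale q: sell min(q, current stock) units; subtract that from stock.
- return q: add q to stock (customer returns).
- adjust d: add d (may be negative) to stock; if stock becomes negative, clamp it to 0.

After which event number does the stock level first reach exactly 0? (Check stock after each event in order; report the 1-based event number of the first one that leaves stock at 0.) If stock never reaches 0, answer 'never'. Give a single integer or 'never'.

Processing events:
Start: stock = 15
  Event 1 (sale 23): sell min(23,15)=15. stock: 15 - 15 = 0. total_sold = 15
  Event 2 (restock 5): 0 + 5 = 5
  Event 3 (sale 24): sell min(24,5)=5. stock: 5 - 5 = 0. total_sold = 20
  Event 4 (sale 1): sell min(1,0)=0. stock: 0 - 0 = 0. total_sold = 20
  Event 5 (restock 34): 0 + 34 = 34
  Event 6 (sale 14): sell min(14,34)=14. stock: 34 - 14 = 20. total_sold = 34
  Event 7 (sale 8): sell min(8,20)=8. stock: 20 - 8 = 12. total_sold = 42
  Event 8 (sale 6): sell min(6,12)=6. stock: 12 - 6 = 6. total_sold = 48
  Event 9 (sale 24): sell min(24,6)=6. stock: 6 - 6 = 0. total_sold = 54
  Event 10 (restock 40): 0 + 40 = 40
  Event 11 (restock 28): 40 + 28 = 68
  Event 12 (return 8): 68 + 8 = 76
  Event 13 (sale 15): sell min(15,76)=15. stock: 76 - 15 = 61. total_sold = 69
Final: stock = 61, total_sold = 69

First zero at event 1.

Answer: 1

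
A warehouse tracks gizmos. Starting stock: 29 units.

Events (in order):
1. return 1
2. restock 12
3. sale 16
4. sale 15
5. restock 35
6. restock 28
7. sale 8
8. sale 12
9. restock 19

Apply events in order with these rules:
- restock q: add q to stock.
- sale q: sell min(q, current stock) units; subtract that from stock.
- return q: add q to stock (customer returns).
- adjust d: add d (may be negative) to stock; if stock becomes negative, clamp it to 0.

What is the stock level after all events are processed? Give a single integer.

Answer: 73

Derivation:
Processing events:
Start: stock = 29
  Event 1 (return 1): 29 + 1 = 30
  Event 2 (restock 12): 30 + 12 = 42
  Event 3 (sale 16): sell min(16,42)=16. stock: 42 - 16 = 26. total_sold = 16
  Event 4 (sale 15): sell min(15,26)=15. stock: 26 - 15 = 11. total_sold = 31
  Event 5 (restock 35): 11 + 35 = 46
  Event 6 (restock 28): 46 + 28 = 74
  Event 7 (sale 8): sell min(8,74)=8. stock: 74 - 8 = 66. total_sold = 39
  Event 8 (sale 12): sell min(12,66)=12. stock: 66 - 12 = 54. total_sold = 51
  Event 9 (restock 19): 54 + 19 = 73
Final: stock = 73, total_sold = 51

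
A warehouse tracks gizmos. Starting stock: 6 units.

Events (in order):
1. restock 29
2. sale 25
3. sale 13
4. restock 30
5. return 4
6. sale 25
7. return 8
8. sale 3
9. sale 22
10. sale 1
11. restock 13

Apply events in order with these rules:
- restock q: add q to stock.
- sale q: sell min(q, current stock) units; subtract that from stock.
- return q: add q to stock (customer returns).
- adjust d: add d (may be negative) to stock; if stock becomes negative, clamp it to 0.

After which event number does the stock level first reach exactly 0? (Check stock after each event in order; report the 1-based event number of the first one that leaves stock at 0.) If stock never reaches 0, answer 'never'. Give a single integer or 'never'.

Answer: 3

Derivation:
Processing events:
Start: stock = 6
  Event 1 (restock 29): 6 + 29 = 35
  Event 2 (sale 25): sell min(25,35)=25. stock: 35 - 25 = 10. total_sold = 25
  Event 3 (sale 13): sell min(13,10)=10. stock: 10 - 10 = 0. total_sold = 35
  Event 4 (restock 30): 0 + 30 = 30
  Event 5 (return 4): 30 + 4 = 34
  Event 6 (sale 25): sell min(25,34)=25. stock: 34 - 25 = 9. total_sold = 60
  Event 7 (return 8): 9 + 8 = 17
  Event 8 (sale 3): sell min(3,17)=3. stock: 17 - 3 = 14. total_sold = 63
  Event 9 (sale 22): sell min(22,14)=14. stock: 14 - 14 = 0. total_sold = 77
  Event 10 (sale 1): sell min(1,0)=0. stock: 0 - 0 = 0. total_sold = 77
  Event 11 (restock 13): 0 + 13 = 13
Final: stock = 13, total_sold = 77

First zero at event 3.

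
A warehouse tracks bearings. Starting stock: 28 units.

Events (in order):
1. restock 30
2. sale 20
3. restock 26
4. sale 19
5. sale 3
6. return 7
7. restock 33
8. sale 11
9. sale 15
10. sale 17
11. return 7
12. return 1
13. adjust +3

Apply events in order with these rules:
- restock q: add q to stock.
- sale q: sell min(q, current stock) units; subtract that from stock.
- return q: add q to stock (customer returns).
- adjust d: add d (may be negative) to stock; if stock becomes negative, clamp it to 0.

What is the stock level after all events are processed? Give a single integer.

Answer: 50

Derivation:
Processing events:
Start: stock = 28
  Event 1 (restock 30): 28 + 30 = 58
  Event 2 (sale 20): sell min(20,58)=20. stock: 58 - 20 = 38. total_sold = 20
  Event 3 (restock 26): 38 + 26 = 64
  Event 4 (sale 19): sell min(19,64)=19. stock: 64 - 19 = 45. total_sold = 39
  Event 5 (sale 3): sell min(3,45)=3. stock: 45 - 3 = 42. total_sold = 42
  Event 6 (return 7): 42 + 7 = 49
  Event 7 (restock 33): 49 + 33 = 82
  Event 8 (sale 11): sell min(11,82)=11. stock: 82 - 11 = 71. total_sold = 53
  Event 9 (sale 15): sell min(15,71)=15. stock: 71 - 15 = 56. total_sold = 68
  Event 10 (sale 17): sell min(17,56)=17. stock: 56 - 17 = 39. total_sold = 85
  Event 11 (return 7): 39 + 7 = 46
  Event 12 (return 1): 46 + 1 = 47
  Event 13 (adjust +3): 47 + 3 = 50
Final: stock = 50, total_sold = 85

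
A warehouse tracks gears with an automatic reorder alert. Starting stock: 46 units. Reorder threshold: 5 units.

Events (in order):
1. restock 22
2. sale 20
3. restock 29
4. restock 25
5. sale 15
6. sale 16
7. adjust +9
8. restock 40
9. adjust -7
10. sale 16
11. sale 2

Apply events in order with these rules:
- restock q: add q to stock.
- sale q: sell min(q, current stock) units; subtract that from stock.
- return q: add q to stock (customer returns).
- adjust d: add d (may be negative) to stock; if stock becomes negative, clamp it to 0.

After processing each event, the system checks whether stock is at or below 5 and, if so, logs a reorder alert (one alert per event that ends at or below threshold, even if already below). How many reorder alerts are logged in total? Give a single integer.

Processing events:
Start: stock = 46
  Event 1 (restock 22): 46 + 22 = 68
  Event 2 (sale 20): sell min(20,68)=20. stock: 68 - 20 = 48. total_sold = 20
  Event 3 (restock 29): 48 + 29 = 77
  Event 4 (restock 25): 77 + 25 = 102
  Event 5 (sale 15): sell min(15,102)=15. stock: 102 - 15 = 87. total_sold = 35
  Event 6 (sale 16): sell min(16,87)=16. stock: 87 - 16 = 71. total_sold = 51
  Event 7 (adjust +9): 71 + 9 = 80
  Event 8 (restock 40): 80 + 40 = 120
  Event 9 (adjust -7): 120 + -7 = 113
  Event 10 (sale 16): sell min(16,113)=16. stock: 113 - 16 = 97. total_sold = 67
  Event 11 (sale 2): sell min(2,97)=2. stock: 97 - 2 = 95. total_sold = 69
Final: stock = 95, total_sold = 69

Checking against threshold 5:
  After event 1: stock=68 > 5
  After event 2: stock=48 > 5
  After event 3: stock=77 > 5
  After event 4: stock=102 > 5
  After event 5: stock=87 > 5
  After event 6: stock=71 > 5
  After event 7: stock=80 > 5
  After event 8: stock=120 > 5
  After event 9: stock=113 > 5
  After event 10: stock=97 > 5
  After event 11: stock=95 > 5
Alert events: []. Count = 0

Answer: 0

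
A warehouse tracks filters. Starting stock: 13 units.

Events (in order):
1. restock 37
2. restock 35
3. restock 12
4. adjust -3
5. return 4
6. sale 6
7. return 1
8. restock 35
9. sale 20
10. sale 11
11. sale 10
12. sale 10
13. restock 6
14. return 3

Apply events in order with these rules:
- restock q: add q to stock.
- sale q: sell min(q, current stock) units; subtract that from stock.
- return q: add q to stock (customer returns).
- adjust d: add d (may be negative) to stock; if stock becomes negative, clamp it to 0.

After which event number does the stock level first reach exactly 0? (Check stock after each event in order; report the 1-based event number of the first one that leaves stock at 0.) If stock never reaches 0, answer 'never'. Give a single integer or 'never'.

Answer: never

Derivation:
Processing events:
Start: stock = 13
  Event 1 (restock 37): 13 + 37 = 50
  Event 2 (restock 35): 50 + 35 = 85
  Event 3 (restock 12): 85 + 12 = 97
  Event 4 (adjust -3): 97 + -3 = 94
  Event 5 (return 4): 94 + 4 = 98
  Event 6 (sale 6): sell min(6,98)=6. stock: 98 - 6 = 92. total_sold = 6
  Event 7 (return 1): 92 + 1 = 93
  Event 8 (restock 35): 93 + 35 = 128
  Event 9 (sale 20): sell min(20,128)=20. stock: 128 - 20 = 108. total_sold = 26
  Event 10 (sale 11): sell min(11,108)=11. stock: 108 - 11 = 97. total_sold = 37
  Event 11 (sale 10): sell min(10,97)=10. stock: 97 - 10 = 87. total_sold = 47
  Event 12 (sale 10): sell min(10,87)=10. stock: 87 - 10 = 77. total_sold = 57
  Event 13 (restock 6): 77 + 6 = 83
  Event 14 (return 3): 83 + 3 = 86
Final: stock = 86, total_sold = 57

Stock never reaches 0.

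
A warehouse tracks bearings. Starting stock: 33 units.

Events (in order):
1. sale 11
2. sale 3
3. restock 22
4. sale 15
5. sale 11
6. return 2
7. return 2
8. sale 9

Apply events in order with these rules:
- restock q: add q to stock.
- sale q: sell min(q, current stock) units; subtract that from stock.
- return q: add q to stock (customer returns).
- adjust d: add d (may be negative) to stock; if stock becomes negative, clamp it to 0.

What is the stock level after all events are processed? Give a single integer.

Processing events:
Start: stock = 33
  Event 1 (sale 11): sell min(11,33)=11. stock: 33 - 11 = 22. total_sold = 11
  Event 2 (sale 3): sell min(3,22)=3. stock: 22 - 3 = 19. total_sold = 14
  Event 3 (restock 22): 19 + 22 = 41
  Event 4 (sale 15): sell min(15,41)=15. stock: 41 - 15 = 26. total_sold = 29
  Event 5 (sale 11): sell min(11,26)=11. stock: 26 - 11 = 15. total_sold = 40
  Event 6 (return 2): 15 + 2 = 17
  Event 7 (return 2): 17 + 2 = 19
  Event 8 (sale 9): sell min(9,19)=9. stock: 19 - 9 = 10. total_sold = 49
Final: stock = 10, total_sold = 49

Answer: 10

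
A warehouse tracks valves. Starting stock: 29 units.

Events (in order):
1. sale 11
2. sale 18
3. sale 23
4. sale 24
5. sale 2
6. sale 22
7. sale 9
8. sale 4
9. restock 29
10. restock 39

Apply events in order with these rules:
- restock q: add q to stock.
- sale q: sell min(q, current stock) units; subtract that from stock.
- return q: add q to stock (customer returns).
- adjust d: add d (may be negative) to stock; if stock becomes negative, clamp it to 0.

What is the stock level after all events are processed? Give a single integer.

Answer: 68

Derivation:
Processing events:
Start: stock = 29
  Event 1 (sale 11): sell min(11,29)=11. stock: 29 - 11 = 18. total_sold = 11
  Event 2 (sale 18): sell min(18,18)=18. stock: 18 - 18 = 0. total_sold = 29
  Event 3 (sale 23): sell min(23,0)=0. stock: 0 - 0 = 0. total_sold = 29
  Event 4 (sale 24): sell min(24,0)=0. stock: 0 - 0 = 0. total_sold = 29
  Event 5 (sale 2): sell min(2,0)=0. stock: 0 - 0 = 0. total_sold = 29
  Event 6 (sale 22): sell min(22,0)=0. stock: 0 - 0 = 0. total_sold = 29
  Event 7 (sale 9): sell min(9,0)=0. stock: 0 - 0 = 0. total_sold = 29
  Event 8 (sale 4): sell min(4,0)=0. stock: 0 - 0 = 0. total_sold = 29
  Event 9 (restock 29): 0 + 29 = 29
  Event 10 (restock 39): 29 + 39 = 68
Final: stock = 68, total_sold = 29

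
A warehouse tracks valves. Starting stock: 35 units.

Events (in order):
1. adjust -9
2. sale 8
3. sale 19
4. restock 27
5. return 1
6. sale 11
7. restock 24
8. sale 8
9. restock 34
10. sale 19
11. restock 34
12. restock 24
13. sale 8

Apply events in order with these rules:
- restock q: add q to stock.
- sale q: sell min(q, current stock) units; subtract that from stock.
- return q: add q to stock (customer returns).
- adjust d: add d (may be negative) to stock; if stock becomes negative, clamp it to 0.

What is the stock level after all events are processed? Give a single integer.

Answer: 98

Derivation:
Processing events:
Start: stock = 35
  Event 1 (adjust -9): 35 + -9 = 26
  Event 2 (sale 8): sell min(8,26)=8. stock: 26 - 8 = 18. total_sold = 8
  Event 3 (sale 19): sell min(19,18)=18. stock: 18 - 18 = 0. total_sold = 26
  Event 4 (restock 27): 0 + 27 = 27
  Event 5 (return 1): 27 + 1 = 28
  Event 6 (sale 11): sell min(11,28)=11. stock: 28 - 11 = 17. total_sold = 37
  Event 7 (restock 24): 17 + 24 = 41
  Event 8 (sale 8): sell min(8,41)=8. stock: 41 - 8 = 33. total_sold = 45
  Event 9 (restock 34): 33 + 34 = 67
  Event 10 (sale 19): sell min(19,67)=19. stock: 67 - 19 = 48. total_sold = 64
  Event 11 (restock 34): 48 + 34 = 82
  Event 12 (restock 24): 82 + 24 = 106
  Event 13 (sale 8): sell min(8,106)=8. stock: 106 - 8 = 98. total_sold = 72
Final: stock = 98, total_sold = 72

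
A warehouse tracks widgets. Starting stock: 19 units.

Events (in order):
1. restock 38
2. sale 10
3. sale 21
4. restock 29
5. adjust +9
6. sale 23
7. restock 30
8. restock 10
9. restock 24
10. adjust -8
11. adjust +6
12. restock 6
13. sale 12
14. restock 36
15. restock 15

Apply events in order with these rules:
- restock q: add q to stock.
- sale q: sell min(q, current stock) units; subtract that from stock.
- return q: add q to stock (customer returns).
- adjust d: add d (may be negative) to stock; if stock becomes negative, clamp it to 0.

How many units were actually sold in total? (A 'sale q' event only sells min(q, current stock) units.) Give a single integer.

Answer: 66

Derivation:
Processing events:
Start: stock = 19
  Event 1 (restock 38): 19 + 38 = 57
  Event 2 (sale 10): sell min(10,57)=10. stock: 57 - 10 = 47. total_sold = 10
  Event 3 (sale 21): sell min(21,47)=21. stock: 47 - 21 = 26. total_sold = 31
  Event 4 (restock 29): 26 + 29 = 55
  Event 5 (adjust +9): 55 + 9 = 64
  Event 6 (sale 23): sell min(23,64)=23. stock: 64 - 23 = 41. total_sold = 54
  Event 7 (restock 30): 41 + 30 = 71
  Event 8 (restock 10): 71 + 10 = 81
  Event 9 (restock 24): 81 + 24 = 105
  Event 10 (adjust -8): 105 + -8 = 97
  Event 11 (adjust +6): 97 + 6 = 103
  Event 12 (restock 6): 103 + 6 = 109
  Event 13 (sale 12): sell min(12,109)=12. stock: 109 - 12 = 97. total_sold = 66
  Event 14 (restock 36): 97 + 36 = 133
  Event 15 (restock 15): 133 + 15 = 148
Final: stock = 148, total_sold = 66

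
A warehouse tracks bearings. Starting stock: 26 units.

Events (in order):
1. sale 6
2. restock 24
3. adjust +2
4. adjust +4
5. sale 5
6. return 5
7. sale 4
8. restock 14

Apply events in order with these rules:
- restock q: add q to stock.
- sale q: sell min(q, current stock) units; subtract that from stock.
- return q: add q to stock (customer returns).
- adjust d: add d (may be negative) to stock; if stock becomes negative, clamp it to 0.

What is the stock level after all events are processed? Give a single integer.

Answer: 60

Derivation:
Processing events:
Start: stock = 26
  Event 1 (sale 6): sell min(6,26)=6. stock: 26 - 6 = 20. total_sold = 6
  Event 2 (restock 24): 20 + 24 = 44
  Event 3 (adjust +2): 44 + 2 = 46
  Event 4 (adjust +4): 46 + 4 = 50
  Event 5 (sale 5): sell min(5,50)=5. stock: 50 - 5 = 45. total_sold = 11
  Event 6 (return 5): 45 + 5 = 50
  Event 7 (sale 4): sell min(4,50)=4. stock: 50 - 4 = 46. total_sold = 15
  Event 8 (restock 14): 46 + 14 = 60
Final: stock = 60, total_sold = 15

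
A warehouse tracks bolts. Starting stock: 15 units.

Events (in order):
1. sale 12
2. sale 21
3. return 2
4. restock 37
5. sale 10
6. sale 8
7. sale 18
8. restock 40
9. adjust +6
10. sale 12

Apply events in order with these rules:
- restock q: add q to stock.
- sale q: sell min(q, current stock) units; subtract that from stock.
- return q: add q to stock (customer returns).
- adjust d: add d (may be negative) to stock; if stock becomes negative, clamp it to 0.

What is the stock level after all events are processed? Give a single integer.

Answer: 37

Derivation:
Processing events:
Start: stock = 15
  Event 1 (sale 12): sell min(12,15)=12. stock: 15 - 12 = 3. total_sold = 12
  Event 2 (sale 21): sell min(21,3)=3. stock: 3 - 3 = 0. total_sold = 15
  Event 3 (return 2): 0 + 2 = 2
  Event 4 (restock 37): 2 + 37 = 39
  Event 5 (sale 10): sell min(10,39)=10. stock: 39 - 10 = 29. total_sold = 25
  Event 6 (sale 8): sell min(8,29)=8. stock: 29 - 8 = 21. total_sold = 33
  Event 7 (sale 18): sell min(18,21)=18. stock: 21 - 18 = 3. total_sold = 51
  Event 8 (restock 40): 3 + 40 = 43
  Event 9 (adjust +6): 43 + 6 = 49
  Event 10 (sale 12): sell min(12,49)=12. stock: 49 - 12 = 37. total_sold = 63
Final: stock = 37, total_sold = 63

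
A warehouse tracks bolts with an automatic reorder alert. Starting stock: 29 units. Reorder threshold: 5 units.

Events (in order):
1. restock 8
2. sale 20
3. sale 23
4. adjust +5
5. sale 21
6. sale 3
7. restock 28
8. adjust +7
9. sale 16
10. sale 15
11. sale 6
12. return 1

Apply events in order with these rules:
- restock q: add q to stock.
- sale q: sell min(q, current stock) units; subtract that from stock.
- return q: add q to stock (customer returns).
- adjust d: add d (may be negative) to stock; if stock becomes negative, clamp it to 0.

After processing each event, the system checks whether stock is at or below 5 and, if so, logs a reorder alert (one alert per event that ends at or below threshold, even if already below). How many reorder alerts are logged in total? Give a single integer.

Answer: 7

Derivation:
Processing events:
Start: stock = 29
  Event 1 (restock 8): 29 + 8 = 37
  Event 2 (sale 20): sell min(20,37)=20. stock: 37 - 20 = 17. total_sold = 20
  Event 3 (sale 23): sell min(23,17)=17. stock: 17 - 17 = 0. total_sold = 37
  Event 4 (adjust +5): 0 + 5 = 5
  Event 5 (sale 21): sell min(21,5)=5. stock: 5 - 5 = 0. total_sold = 42
  Event 6 (sale 3): sell min(3,0)=0. stock: 0 - 0 = 0. total_sold = 42
  Event 7 (restock 28): 0 + 28 = 28
  Event 8 (adjust +7): 28 + 7 = 35
  Event 9 (sale 16): sell min(16,35)=16. stock: 35 - 16 = 19. total_sold = 58
  Event 10 (sale 15): sell min(15,19)=15. stock: 19 - 15 = 4. total_sold = 73
  Event 11 (sale 6): sell min(6,4)=4. stock: 4 - 4 = 0. total_sold = 77
  Event 12 (return 1): 0 + 1 = 1
Final: stock = 1, total_sold = 77

Checking against threshold 5:
  After event 1: stock=37 > 5
  After event 2: stock=17 > 5
  After event 3: stock=0 <= 5 -> ALERT
  After event 4: stock=5 <= 5 -> ALERT
  After event 5: stock=0 <= 5 -> ALERT
  After event 6: stock=0 <= 5 -> ALERT
  After event 7: stock=28 > 5
  After event 8: stock=35 > 5
  After event 9: stock=19 > 5
  After event 10: stock=4 <= 5 -> ALERT
  After event 11: stock=0 <= 5 -> ALERT
  After event 12: stock=1 <= 5 -> ALERT
Alert events: [3, 4, 5, 6, 10, 11, 12]. Count = 7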